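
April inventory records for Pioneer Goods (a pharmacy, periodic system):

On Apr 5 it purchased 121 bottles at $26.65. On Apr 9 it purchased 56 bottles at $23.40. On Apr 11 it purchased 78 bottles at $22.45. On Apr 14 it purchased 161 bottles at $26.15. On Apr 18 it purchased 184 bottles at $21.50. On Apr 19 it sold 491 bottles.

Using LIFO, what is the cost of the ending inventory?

Ending inventory = $2,904.85

Apr 19, 491 sold [LIFO — newest first]: 184 @ $21.50 + 161 @ $26.15 + 78 @ $22.45 + 56 @ $23.40 + 12 @ $26.65 = $11,547.45
Ending inventory: 109 @ $26.65 = $2,904.85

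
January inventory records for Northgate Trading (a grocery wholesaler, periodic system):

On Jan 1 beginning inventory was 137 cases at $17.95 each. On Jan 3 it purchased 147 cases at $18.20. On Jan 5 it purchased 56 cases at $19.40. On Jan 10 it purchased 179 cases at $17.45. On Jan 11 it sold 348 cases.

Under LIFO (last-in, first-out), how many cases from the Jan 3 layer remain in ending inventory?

34

Jan 11, 348 sold [LIFO — newest first]: 179 @ $17.45 + 56 @ $19.40 + 113 @ $18.20 = $6,266.55
Ending inventory: 137 @ $17.95 + 34 @ $18.20 = $3,077.95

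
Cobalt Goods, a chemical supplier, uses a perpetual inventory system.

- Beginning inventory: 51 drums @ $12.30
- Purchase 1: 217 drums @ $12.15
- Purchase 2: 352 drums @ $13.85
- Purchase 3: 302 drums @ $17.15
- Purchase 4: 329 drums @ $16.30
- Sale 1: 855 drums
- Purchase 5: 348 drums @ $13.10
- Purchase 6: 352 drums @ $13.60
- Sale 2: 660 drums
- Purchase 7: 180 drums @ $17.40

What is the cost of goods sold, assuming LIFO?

Sale 1 (855) [LIFO — newest first]: 329 @ $16.30 + 302 @ $17.15 + 224 @ $13.85 = $13,644.40
Sale 2 (660) [LIFO — newest first]: 352 @ $13.60 + 308 @ $13.10 = $8,822.00
Total COGS = $13,644.40 + $8,822.00 = $22,466.40
Ending inventory: 51 @ $12.30 + 217 @ $12.15 + 128 @ $13.85 + 40 @ $13.10 + 180 @ $17.40 = $8,692.65
Check: goods available $31,159.05 = COGS $22,466.40 + ending $8,692.65

COGS = $22,466.40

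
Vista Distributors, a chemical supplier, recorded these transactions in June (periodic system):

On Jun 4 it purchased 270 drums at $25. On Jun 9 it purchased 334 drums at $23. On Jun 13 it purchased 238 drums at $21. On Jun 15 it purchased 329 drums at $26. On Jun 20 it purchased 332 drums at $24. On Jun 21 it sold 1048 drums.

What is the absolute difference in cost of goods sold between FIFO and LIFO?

$161

FIFO COGS: 270 @ $25 + 334 @ $23 + 238 @ $21 + 206 @ $26 = $24,786
LIFO COGS: 332 @ $24 + 329 @ $26 + 238 @ $21 + 149 @ $23 = $24,947
Difference = |$24,786 − $24,947| = $161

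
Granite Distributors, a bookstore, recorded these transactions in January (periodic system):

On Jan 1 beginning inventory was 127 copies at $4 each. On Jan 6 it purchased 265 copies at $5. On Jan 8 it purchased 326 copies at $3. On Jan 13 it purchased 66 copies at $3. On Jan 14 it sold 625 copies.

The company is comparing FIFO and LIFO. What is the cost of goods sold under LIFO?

FIFO COGS: 127 @ $4 + 265 @ $5 + 233 @ $3 = $2,532
LIFO COGS: 66 @ $3 + 326 @ $3 + 233 @ $5 = $2,341

COGS = $2,341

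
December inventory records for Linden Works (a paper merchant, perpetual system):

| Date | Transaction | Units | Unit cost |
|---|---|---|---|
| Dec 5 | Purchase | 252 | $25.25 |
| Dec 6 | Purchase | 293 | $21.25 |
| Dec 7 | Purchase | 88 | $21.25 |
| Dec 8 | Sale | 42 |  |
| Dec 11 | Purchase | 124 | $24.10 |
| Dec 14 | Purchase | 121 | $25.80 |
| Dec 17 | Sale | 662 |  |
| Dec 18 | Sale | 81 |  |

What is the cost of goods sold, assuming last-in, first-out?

Dec 8, 42 sold [LIFO — newest first]: 42 @ $21.25 = $892.50
Dec 17, 662 sold [LIFO — newest first]: 121 @ $25.80 + 124 @ $24.10 + 46 @ $21.25 + 293 @ $21.25 + 78 @ $25.25 = $15,283.45
Dec 18, 81 sold [LIFO — newest first]: 81 @ $25.25 = $2,045.25
Total COGS = $892.50 + $15,283.45 + $2,045.25 = $18,221.20
Ending inventory: 93 @ $25.25 = $2,348.25

COGS = $18,221.20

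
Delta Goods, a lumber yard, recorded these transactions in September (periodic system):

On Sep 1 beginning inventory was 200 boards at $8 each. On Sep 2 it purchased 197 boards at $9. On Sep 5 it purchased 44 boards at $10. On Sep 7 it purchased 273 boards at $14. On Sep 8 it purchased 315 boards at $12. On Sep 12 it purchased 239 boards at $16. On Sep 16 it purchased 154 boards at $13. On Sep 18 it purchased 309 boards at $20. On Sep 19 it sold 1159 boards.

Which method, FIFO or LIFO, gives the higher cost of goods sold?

FIFO COGS: 200 @ $8 + 197 @ $9 + 44 @ $10 + 273 @ $14 + 315 @ $12 + 130 @ $16 = $13,495
LIFO COGS: 309 @ $20 + 154 @ $13 + 239 @ $16 + 315 @ $12 + 142 @ $14 = $17,774

LIFO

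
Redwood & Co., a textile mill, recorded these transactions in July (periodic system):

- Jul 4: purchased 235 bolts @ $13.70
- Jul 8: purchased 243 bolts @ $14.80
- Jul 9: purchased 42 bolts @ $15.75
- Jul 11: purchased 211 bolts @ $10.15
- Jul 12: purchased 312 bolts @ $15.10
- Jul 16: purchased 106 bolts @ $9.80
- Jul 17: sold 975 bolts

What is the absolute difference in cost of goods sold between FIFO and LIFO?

FIFO COGS: 235 @ $13.70 + 243 @ $14.80 + 42 @ $15.75 + 211 @ $10.15 + 244 @ $15.10 = $13,303.45
LIFO COGS: 106 @ $9.80 + 312 @ $15.10 + 211 @ $10.15 + 42 @ $15.75 + 243 @ $14.80 + 61 @ $13.70 = $12,985.25
Difference = |$13,303.45 − $12,985.25| = $318.20

$318.20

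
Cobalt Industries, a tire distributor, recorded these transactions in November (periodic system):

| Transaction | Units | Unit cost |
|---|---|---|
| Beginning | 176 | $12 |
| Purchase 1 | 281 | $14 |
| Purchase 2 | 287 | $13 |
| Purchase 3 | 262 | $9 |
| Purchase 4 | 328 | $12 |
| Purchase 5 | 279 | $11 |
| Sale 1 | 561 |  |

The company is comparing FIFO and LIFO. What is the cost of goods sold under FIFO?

COGS = $7,398

FIFO COGS: 176 @ $12 + 281 @ $14 + 104 @ $13 = $7,398
LIFO COGS: 279 @ $11 + 282 @ $12 = $6,453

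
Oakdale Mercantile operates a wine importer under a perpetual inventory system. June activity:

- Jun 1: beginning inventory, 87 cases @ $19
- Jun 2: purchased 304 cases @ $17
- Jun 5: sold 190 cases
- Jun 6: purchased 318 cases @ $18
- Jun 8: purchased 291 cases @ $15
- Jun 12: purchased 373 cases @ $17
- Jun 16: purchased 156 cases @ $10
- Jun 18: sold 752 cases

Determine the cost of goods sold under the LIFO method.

Jun 5, 190 sold [LIFO — newest first]: 190 @ $17 = $3,230
Jun 18, 752 sold [LIFO — newest first]: 156 @ $10 + 373 @ $17 + 223 @ $15 = $11,246
Total COGS = $3,230 + $11,246 = $14,476
Ending inventory: 87 @ $19 + 114 @ $17 + 318 @ $18 + 68 @ $15 = $10,335
Check: goods available $24,811 = COGS $14,476 + ending $10,335

COGS = $14,476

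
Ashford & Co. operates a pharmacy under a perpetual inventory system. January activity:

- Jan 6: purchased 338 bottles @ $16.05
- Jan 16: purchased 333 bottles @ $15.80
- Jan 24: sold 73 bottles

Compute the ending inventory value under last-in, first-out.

Jan 24, 73 sold [LIFO — newest first]: 73 @ $15.80 = $1,153.40
Ending inventory: 338 @ $16.05 + 260 @ $15.80 = $9,532.90

Ending inventory = $9,532.90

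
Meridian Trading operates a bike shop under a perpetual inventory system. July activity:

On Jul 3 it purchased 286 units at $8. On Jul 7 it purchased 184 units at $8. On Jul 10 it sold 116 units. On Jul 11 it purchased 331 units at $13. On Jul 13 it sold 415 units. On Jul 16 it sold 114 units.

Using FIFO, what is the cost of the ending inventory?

Jul 10, 116 sold [FIFO — oldest first]: 116 @ $8 = $928
Jul 13, 415 sold [FIFO — oldest first]: 170 @ $8 + 184 @ $8 + 61 @ $13 = $3,625
Jul 16, 114 sold [FIFO — oldest first]: 114 @ $13 = $1,482
Total COGS = $928 + $3,625 + $1,482 = $6,035
Ending inventory: 156 @ $13 = $2,028

Ending inventory = $2,028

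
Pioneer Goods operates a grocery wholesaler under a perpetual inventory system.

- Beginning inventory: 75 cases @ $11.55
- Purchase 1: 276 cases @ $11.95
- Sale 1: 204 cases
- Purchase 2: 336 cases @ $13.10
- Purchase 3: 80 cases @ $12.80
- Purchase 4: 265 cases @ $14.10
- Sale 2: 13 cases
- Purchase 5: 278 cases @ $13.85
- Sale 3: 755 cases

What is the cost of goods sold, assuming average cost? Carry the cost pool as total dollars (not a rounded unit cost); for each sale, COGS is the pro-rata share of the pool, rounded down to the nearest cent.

After Beginning: 75 on hand, pool $866.25 (≈ $11.5500 each)
After Purchase 1: 351 on hand, pool $4,164.45 (≈ $11.8645 each)
Sale 1, sell 204: 204/351 × $4,164.45 → $2,420.36
After Purchase 2: 483 on hand, pool $6,145.69 (≈ $12.7240 each)
After Purchase 3: 563 on hand, pool $7,169.69 (≈ $12.7348 each)
After Purchase 4: 828 on hand, pool $10,906.19 (≈ $13.1717 each)
Sale 2, sell 13: 13/828 × $10,906.19 → $171.23
After Purchase 5: 1093 on hand, pool $14,585.26 (≈ $13.3442 each)
Sale 3, sell 755: 755/1093 × $14,585.26 → $10,074.90
Total COGS = $2,420.36 + $171.23 + $10,074.90 = $12,666.49
Ending inventory (cost pool remaining) = $4,510.36
Check: goods available $17,176.85 = COGS $12,666.49 + ending $4,510.36

COGS = $12,666.49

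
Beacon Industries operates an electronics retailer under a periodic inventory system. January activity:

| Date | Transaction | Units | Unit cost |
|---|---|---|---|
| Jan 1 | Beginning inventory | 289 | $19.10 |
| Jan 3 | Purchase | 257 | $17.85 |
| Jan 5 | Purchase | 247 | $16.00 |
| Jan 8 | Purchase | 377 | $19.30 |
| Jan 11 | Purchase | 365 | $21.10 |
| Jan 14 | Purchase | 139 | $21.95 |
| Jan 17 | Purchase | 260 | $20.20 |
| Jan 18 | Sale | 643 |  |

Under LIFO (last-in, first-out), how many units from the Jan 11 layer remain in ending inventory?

Jan 18, 643 sold [LIFO — newest first]: 260 @ $20.20 + 139 @ $21.95 + 244 @ $21.10 = $13,451.45
Ending inventory: 289 @ $19.10 + 257 @ $17.85 + 247 @ $16.00 + 377 @ $19.30 + 121 @ $21.10 = $23,888.55
Check: goods available $37,340.00 = COGS $13,451.45 + ending $23,888.55

121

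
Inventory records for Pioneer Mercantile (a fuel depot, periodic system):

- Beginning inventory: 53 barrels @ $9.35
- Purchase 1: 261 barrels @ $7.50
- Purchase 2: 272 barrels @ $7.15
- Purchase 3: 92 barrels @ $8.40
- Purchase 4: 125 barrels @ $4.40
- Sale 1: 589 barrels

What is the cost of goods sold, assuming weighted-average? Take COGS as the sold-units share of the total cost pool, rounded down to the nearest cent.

Sale 1, sell 589: 589/803 × $5,720.65 → $4,196.09
Ending inventory (cost pool remaining) = $1,524.56
Check: goods available $5,720.65 = COGS $4,196.09 + ending $1,524.56

COGS = $4,196.09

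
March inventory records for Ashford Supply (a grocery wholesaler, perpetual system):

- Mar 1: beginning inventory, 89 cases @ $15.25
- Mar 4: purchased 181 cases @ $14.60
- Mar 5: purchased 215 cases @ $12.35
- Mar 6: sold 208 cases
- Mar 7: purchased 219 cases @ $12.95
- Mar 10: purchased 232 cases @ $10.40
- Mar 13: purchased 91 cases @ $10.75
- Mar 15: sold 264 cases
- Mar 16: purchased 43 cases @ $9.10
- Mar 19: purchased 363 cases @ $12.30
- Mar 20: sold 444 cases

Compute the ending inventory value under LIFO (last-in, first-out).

Ending inventory = $7,140.75

Mar 6, 208 sold [LIFO — newest first]: 208 @ $12.35 = $2,568.80
Mar 15, 264 sold [LIFO — newest first]: 91 @ $10.75 + 173 @ $10.40 = $2,777.45
Mar 20, 444 sold [LIFO — newest first]: 363 @ $12.30 + 43 @ $9.10 + 38 @ $10.40 = $5,251.40
Total COGS = $2,568.80 + $2,777.45 + $5,251.40 = $10,597.65
Ending inventory: 89 @ $15.25 + 181 @ $14.60 + 7 @ $12.35 + 219 @ $12.95 + 21 @ $10.40 = $7,140.75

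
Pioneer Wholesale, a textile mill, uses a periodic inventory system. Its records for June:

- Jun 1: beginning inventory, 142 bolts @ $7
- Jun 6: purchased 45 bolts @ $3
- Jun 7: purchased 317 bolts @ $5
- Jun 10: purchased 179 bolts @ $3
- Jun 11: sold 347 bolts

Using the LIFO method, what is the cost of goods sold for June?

COGS = $1,377

Jun 11, 347 sold [LIFO — newest first]: 179 @ $3 + 168 @ $5 = $1,377
Ending inventory: 142 @ $7 + 45 @ $3 + 149 @ $5 = $1,874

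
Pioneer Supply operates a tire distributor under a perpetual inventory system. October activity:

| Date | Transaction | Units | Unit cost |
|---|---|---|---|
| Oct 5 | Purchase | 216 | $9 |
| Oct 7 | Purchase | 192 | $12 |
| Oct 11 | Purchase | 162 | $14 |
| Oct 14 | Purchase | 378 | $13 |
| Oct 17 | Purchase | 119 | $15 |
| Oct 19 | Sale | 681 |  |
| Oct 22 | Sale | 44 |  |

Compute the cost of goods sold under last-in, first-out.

COGS = $9,759

Oct 19, 681 sold [LIFO — newest first]: 119 @ $15 + 378 @ $13 + 162 @ $14 + 22 @ $12 = $9,231
Oct 22, 44 sold [LIFO — newest first]: 44 @ $12 = $528
Total COGS = $9,231 + $528 = $9,759
Ending inventory: 216 @ $9 + 126 @ $12 = $3,456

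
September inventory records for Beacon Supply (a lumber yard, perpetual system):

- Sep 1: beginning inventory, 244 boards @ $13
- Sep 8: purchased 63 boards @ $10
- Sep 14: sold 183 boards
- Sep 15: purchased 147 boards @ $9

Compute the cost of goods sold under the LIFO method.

COGS = $2,190

Sep 14, 183 sold [LIFO — newest first]: 63 @ $10 + 120 @ $13 = $2,190
Ending inventory: 124 @ $13 + 147 @ $9 = $2,935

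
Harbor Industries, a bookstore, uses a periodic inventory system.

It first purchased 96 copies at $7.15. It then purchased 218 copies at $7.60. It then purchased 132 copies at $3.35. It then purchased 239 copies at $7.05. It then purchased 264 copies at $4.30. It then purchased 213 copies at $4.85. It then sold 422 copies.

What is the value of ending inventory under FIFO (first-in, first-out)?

Ending inventory = $3,933.60

Sale 1 (422) [FIFO — oldest first]: 96 @ $7.15 + 218 @ $7.60 + 108 @ $3.35 = $2,705.00
Ending inventory: 24 @ $3.35 + 239 @ $7.05 + 264 @ $4.30 + 213 @ $4.85 = $3,933.60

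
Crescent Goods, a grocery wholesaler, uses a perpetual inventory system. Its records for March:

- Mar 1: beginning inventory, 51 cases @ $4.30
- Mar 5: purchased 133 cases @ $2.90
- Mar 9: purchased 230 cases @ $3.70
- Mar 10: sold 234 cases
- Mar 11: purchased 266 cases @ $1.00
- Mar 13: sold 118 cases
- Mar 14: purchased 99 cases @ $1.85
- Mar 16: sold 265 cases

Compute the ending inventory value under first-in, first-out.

Ending inventory = $246.15

Mar 10, 234 sold [FIFO — oldest first]: 51 @ $4.30 + 133 @ $2.90 + 50 @ $3.70 = $790.00
Mar 13, 118 sold [FIFO — oldest first]: 118 @ $3.70 = $436.60
Mar 16, 265 sold [FIFO — oldest first]: 62 @ $3.70 + 203 @ $1.00 = $432.40
Total COGS = $790.00 + $436.60 + $432.40 = $1,659.00
Ending inventory: 63 @ $1.00 + 99 @ $1.85 = $246.15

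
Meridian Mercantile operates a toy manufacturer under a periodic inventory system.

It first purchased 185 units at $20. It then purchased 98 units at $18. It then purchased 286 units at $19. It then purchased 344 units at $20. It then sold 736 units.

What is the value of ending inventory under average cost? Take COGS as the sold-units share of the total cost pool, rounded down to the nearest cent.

Ending inventory = $3,446.56

Sale 1, sell 736: 736/913 × $17,778.00 → $14,331.44
Ending inventory (cost pool remaining) = $3,446.56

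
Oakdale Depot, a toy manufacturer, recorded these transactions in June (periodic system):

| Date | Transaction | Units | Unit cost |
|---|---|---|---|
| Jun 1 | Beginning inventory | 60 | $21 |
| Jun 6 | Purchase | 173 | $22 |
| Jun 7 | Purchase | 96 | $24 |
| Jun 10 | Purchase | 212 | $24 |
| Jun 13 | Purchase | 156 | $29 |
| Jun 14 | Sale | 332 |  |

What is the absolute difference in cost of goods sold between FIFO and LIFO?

$1,306

FIFO COGS: 60 @ $21 + 173 @ $22 + 96 @ $24 + 3 @ $24 = $7,442
LIFO COGS: 156 @ $29 + 176 @ $24 = $8,748
Difference = |$7,442 − $8,748| = $1,306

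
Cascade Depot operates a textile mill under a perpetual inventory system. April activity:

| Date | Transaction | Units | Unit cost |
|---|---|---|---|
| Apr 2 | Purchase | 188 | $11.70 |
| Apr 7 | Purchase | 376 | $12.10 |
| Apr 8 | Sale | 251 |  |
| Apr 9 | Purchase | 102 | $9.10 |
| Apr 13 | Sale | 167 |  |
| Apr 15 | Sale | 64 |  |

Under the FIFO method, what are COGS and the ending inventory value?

COGS = $5,757.00; ending inventory = $1,920.40

Apr 8, 251 sold [FIFO — oldest first]: 188 @ $11.70 + 63 @ $12.10 = $2,961.90
Apr 13, 167 sold [FIFO — oldest first]: 167 @ $12.10 = $2,020.70
Apr 15, 64 sold [FIFO — oldest first]: 64 @ $12.10 = $774.40
Total COGS = $2,961.90 + $2,020.70 + $774.40 = $5,757.00
Ending inventory: 82 @ $12.10 + 102 @ $9.10 = $1,920.40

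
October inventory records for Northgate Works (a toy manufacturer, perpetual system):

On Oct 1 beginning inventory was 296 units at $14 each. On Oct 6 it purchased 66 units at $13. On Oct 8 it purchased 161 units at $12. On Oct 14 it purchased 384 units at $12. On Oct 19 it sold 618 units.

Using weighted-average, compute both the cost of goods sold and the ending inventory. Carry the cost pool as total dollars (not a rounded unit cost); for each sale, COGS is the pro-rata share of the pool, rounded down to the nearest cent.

COGS = $7,864.33; ending inventory = $3,677.67

After Oct 1: 296 on hand, pool $4,144.00 (≈ $14.0000 each)
After Oct 6: 362 on hand, pool $5,002.00 (≈ $13.8177 each)
After Oct 8: 523 on hand, pool $6,934.00 (≈ $13.2581 each)
After Oct 14: 907 on hand, pool $11,542.00 (≈ $12.7255 each)
Oct 19, sell 618: 618/907 × $11,542.00 → $7,864.33
Ending inventory (cost pool remaining) = $3,677.67
Check: goods available $11,542.00 = COGS $7,864.33 + ending $3,677.67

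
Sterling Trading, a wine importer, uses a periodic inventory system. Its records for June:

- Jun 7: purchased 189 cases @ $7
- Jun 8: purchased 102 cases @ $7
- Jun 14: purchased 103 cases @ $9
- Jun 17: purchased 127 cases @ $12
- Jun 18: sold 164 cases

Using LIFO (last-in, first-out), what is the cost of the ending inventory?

Ending inventory = $2,631

Jun 18, 164 sold [LIFO — newest first]: 127 @ $12 + 37 @ $9 = $1,857
Ending inventory: 189 @ $7 + 102 @ $7 + 66 @ $9 = $2,631
Check: goods available $4,488 = COGS $1,857 + ending $2,631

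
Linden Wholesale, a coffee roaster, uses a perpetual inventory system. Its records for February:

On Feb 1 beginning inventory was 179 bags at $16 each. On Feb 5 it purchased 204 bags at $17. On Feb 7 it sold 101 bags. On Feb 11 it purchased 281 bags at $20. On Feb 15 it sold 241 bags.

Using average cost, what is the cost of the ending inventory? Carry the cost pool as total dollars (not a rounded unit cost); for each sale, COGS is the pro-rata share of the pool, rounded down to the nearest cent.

Ending inventory = $5,880.77

After Feb 1: 179 on hand, pool $2,864.00 (≈ $16.0000 each)
After Feb 5: 383 on hand, pool $6,332.00 (≈ $16.5326 each)
Feb 7, sell 101: 101/383 × $6,332.00 → $1,669.79
After Feb 11: 563 on hand, pool $10,282.21 (≈ $18.2633 each)
Feb 15, sell 241: 241/563 × $10,282.21 → $4,401.44
Total COGS = $1,669.79 + $4,401.44 = $6,071.23
Ending inventory (cost pool remaining) = $5,880.77
Check: goods available $11,952.00 = COGS $6,071.23 + ending $5,880.77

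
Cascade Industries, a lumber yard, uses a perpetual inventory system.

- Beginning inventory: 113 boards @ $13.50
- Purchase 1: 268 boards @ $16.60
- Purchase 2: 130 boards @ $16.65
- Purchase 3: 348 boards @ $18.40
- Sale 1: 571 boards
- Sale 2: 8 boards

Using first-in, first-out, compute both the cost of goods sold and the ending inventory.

COGS = $9,390.00; ending inventory = $5,152.00

Sale 1 (571) [FIFO — oldest first]: 113 @ $13.50 + 268 @ $16.60 + 130 @ $16.65 + 60 @ $18.40 = $9,242.80
Sale 2 (8) [FIFO — oldest first]: 8 @ $18.40 = $147.20
Total COGS = $9,242.80 + $147.20 = $9,390.00
Ending inventory: 280 @ $18.40 = $5,152.00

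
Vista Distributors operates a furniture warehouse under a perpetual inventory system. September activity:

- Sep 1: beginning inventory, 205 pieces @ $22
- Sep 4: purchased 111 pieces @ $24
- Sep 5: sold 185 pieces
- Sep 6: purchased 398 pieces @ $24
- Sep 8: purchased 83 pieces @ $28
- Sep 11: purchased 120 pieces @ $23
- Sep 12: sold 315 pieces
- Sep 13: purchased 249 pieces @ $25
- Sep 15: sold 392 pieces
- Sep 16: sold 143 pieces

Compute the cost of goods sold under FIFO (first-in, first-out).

Sep 5, 185 sold [FIFO — oldest first]: 185 @ $22 = $4,070
Sep 12, 315 sold [FIFO — oldest first]: 20 @ $22 + 111 @ $24 + 184 @ $24 = $7,520
Sep 15, 392 sold [FIFO — oldest first]: 214 @ $24 + 83 @ $28 + 95 @ $23 = $9,645
Sep 16, 143 sold [FIFO — oldest first]: 25 @ $23 + 118 @ $25 = $3,525
Total COGS = $4,070 + $7,520 + $9,645 + $3,525 = $24,760
Ending inventory: 131 @ $25 = $3,275

COGS = $24,760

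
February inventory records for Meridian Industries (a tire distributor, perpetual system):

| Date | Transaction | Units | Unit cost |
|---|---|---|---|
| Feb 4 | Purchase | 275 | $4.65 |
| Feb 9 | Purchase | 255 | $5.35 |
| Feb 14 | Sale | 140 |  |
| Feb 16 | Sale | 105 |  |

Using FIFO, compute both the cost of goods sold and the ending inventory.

Feb 14, 140 sold [FIFO — oldest first]: 140 @ $4.65 = $651.00
Feb 16, 105 sold [FIFO — oldest first]: 105 @ $4.65 = $488.25
Total COGS = $651.00 + $488.25 = $1,139.25
Ending inventory: 30 @ $4.65 + 255 @ $5.35 = $1,503.75

COGS = $1,139.25; ending inventory = $1,503.75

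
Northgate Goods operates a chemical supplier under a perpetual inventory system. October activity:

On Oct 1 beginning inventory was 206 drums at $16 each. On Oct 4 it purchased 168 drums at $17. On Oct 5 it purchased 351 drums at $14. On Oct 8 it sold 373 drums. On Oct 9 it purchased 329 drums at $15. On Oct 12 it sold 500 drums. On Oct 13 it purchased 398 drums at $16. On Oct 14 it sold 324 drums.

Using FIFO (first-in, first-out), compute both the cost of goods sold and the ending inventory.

Oct 8, 373 sold [FIFO — oldest first]: 206 @ $16 + 167 @ $17 = $6,135
Oct 12, 500 sold [FIFO — oldest first]: 1 @ $17 + 351 @ $14 + 148 @ $15 = $7,151
Oct 14, 324 sold [FIFO — oldest first]: 181 @ $15 + 143 @ $16 = $5,003
Total COGS = $6,135 + $7,151 + $5,003 = $18,289
Ending inventory: 255 @ $16 = $4,080
Check: goods available $22,369 = COGS $18,289 + ending $4,080

COGS = $18,289; ending inventory = $4,080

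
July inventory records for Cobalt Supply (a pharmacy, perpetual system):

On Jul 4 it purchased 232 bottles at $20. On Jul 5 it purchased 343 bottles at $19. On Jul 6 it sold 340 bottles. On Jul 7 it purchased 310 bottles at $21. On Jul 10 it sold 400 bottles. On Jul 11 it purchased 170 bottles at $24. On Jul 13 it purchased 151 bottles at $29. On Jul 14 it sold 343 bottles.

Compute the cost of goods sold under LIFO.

COGS = $23,666

Jul 6, 340 sold [LIFO — newest first]: 340 @ $19 = $6,460
Jul 10, 400 sold [LIFO — newest first]: 310 @ $21 + 3 @ $19 + 87 @ $20 = $8,307
Jul 14, 343 sold [LIFO — newest first]: 151 @ $29 + 170 @ $24 + 22 @ $20 = $8,899
Total COGS = $6,460 + $8,307 + $8,899 = $23,666
Ending inventory: 123 @ $20 = $2,460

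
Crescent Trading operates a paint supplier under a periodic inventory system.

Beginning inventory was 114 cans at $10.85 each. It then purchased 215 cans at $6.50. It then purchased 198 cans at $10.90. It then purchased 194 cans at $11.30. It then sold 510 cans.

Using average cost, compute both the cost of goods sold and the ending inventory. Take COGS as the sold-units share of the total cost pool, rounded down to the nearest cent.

COGS = $4,940.70; ending inventory = $2,044.10

Sale 1, sell 510: 510/721 × $6,984.80 → $4,940.70
Ending inventory (cost pool remaining) = $2,044.10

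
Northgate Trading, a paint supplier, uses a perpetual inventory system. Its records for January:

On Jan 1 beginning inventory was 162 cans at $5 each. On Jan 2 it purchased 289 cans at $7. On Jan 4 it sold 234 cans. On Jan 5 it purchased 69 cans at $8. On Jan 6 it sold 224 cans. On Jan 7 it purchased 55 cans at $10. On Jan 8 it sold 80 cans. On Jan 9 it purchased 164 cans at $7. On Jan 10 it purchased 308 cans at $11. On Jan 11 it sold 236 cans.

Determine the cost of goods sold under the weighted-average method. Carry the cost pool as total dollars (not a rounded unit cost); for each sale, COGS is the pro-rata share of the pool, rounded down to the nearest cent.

COGS = $5,874.42

After Jan 1: 162 on hand, pool $810.00 (≈ $5.0000 each)
After Jan 2: 451 on hand, pool $2,833.00 (≈ $6.2816 each)
Jan 4, sell 234: 234/451 × $2,833.00 → $1,469.89
After Jan 5: 286 on hand, pool $1,915.11 (≈ $6.6962 each)
Jan 6, sell 224: 224/286 × $1,915.11 → $1,499.94
After Jan 7: 117 on hand, pool $965.17 (≈ $8.2493 each)
Jan 8, sell 80: 80/117 × $965.17 → $659.94
After Jan 9: 201 on hand, pool $1,453.23 (≈ $7.2300 each)
After Jan 10: 509 on hand, pool $4,841.23 (≈ $9.5113 each)
Jan 11, sell 236: 236/509 × $4,841.23 → $2,244.65
Total COGS = $1,469.89 + $1,499.94 + $659.94 + $2,244.65 = $5,874.42
Ending inventory (cost pool remaining) = $2,596.58
Check: goods available $8,471.00 = COGS $5,874.42 + ending $2,596.58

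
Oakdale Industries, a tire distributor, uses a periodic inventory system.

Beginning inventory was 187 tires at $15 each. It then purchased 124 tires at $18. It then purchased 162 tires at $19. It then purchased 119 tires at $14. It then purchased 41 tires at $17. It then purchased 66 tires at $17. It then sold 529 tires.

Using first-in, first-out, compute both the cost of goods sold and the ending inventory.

Sale 1 (529) [FIFO — oldest first]: 187 @ $15 + 124 @ $18 + 162 @ $19 + 56 @ $14 = $8,899
Ending inventory: 63 @ $14 + 41 @ $17 + 66 @ $17 = $2,701
Check: goods available $11,600 = COGS $8,899 + ending $2,701

COGS = $8,899; ending inventory = $2,701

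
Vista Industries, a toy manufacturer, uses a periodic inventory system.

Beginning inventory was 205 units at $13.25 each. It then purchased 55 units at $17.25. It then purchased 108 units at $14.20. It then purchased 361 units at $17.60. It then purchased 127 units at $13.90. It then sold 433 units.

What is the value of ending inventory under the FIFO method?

Ending inventory = $6,974.90

Sale 1 (433) [FIFO — oldest first]: 205 @ $13.25 + 55 @ $17.25 + 108 @ $14.20 + 65 @ $17.60 = $6,342.60
Ending inventory: 296 @ $17.60 + 127 @ $13.90 = $6,974.90
Check: goods available $13,317.50 = COGS $6,342.60 + ending $6,974.90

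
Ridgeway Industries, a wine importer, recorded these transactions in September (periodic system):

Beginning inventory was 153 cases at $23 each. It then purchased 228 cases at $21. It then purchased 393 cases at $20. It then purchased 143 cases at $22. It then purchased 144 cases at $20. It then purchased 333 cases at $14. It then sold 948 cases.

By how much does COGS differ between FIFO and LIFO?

$2,685

FIFO COGS: 153 @ $23 + 228 @ $21 + 393 @ $20 + 143 @ $22 + 31 @ $20 = $19,933
LIFO COGS: 333 @ $14 + 144 @ $20 + 143 @ $22 + 328 @ $20 = $17,248
Difference = |$19,933 − $17,248| = $2,685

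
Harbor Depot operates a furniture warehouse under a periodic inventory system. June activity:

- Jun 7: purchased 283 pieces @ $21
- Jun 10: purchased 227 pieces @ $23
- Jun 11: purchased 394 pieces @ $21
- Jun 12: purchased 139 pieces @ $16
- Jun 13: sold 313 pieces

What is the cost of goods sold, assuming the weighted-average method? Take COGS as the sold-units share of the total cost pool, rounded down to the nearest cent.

COGS = $6,500.67

Jun 13, sell 313: 313/1043 × $21,662.00 → $6,500.67
Ending inventory (cost pool remaining) = $15,161.33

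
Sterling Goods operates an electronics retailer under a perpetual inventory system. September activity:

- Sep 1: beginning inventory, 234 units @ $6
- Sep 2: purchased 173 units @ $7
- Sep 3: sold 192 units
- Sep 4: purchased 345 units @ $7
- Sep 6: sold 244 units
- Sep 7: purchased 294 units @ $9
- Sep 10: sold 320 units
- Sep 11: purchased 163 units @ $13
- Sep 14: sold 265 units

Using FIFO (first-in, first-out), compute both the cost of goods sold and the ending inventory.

COGS = $7,451; ending inventory = $2,344

Sep 3, 192 sold [FIFO — oldest first]: 192 @ $6 = $1,152
Sep 6, 244 sold [FIFO — oldest first]: 42 @ $6 + 173 @ $7 + 29 @ $7 = $1,666
Sep 10, 320 sold [FIFO — oldest first]: 316 @ $7 + 4 @ $9 = $2,248
Sep 14, 265 sold [FIFO — oldest first]: 265 @ $9 = $2,385
Total COGS = $1,152 + $1,666 + $2,248 + $2,385 = $7,451
Ending inventory: 25 @ $9 + 163 @ $13 = $2,344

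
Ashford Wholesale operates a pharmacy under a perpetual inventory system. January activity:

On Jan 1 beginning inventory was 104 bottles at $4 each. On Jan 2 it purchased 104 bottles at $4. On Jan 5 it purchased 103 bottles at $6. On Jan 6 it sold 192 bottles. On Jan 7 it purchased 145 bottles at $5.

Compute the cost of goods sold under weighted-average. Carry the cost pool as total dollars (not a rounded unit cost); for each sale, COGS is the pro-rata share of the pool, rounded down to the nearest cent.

After Jan 1: 104 on hand, pool $416.00 (≈ $4.0000 each)
After Jan 2: 208 on hand, pool $832.00 (≈ $4.0000 each)
After Jan 5: 311 on hand, pool $1,450.00 (≈ $4.6624 each)
Jan 6, sell 192: 192/311 × $1,450.00 → $895.17
After Jan 7: 264 on hand, pool $1,279.83 (≈ $4.8478 each)
Ending inventory (cost pool remaining) = $1,279.83
Check: goods available $2,175.00 = COGS $895.17 + ending $1,279.83

COGS = $895.17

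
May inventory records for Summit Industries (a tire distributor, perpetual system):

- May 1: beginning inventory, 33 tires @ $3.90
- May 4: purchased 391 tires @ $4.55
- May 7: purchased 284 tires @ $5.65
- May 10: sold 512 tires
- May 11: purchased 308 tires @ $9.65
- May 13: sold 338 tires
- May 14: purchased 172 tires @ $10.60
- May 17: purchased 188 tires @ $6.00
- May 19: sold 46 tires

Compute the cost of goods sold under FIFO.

COGS = $5,326.55

May 10, 512 sold [FIFO — oldest first]: 33 @ $3.90 + 391 @ $4.55 + 88 @ $5.65 = $2,404.95
May 13, 338 sold [FIFO — oldest first]: 196 @ $5.65 + 142 @ $9.65 = $2,477.70
May 19, 46 sold [FIFO — oldest first]: 46 @ $9.65 = $443.90
Total COGS = $2,404.95 + $2,477.70 + $443.90 = $5,326.55
Ending inventory: 120 @ $9.65 + 172 @ $10.60 + 188 @ $6.00 = $4,109.20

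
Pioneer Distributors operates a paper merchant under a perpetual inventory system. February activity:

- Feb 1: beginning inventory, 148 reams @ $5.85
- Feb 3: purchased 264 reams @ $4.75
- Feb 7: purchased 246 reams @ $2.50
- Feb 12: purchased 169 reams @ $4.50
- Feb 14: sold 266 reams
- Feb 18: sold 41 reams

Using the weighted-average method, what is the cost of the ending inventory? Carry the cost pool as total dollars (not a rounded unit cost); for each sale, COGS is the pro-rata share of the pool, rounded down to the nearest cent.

Ending inventory = $2,197.78

After Feb 1: 148 on hand, pool $865.80 (≈ $5.8500 each)
After Feb 3: 412 on hand, pool $2,119.80 (≈ $5.1451 each)
After Feb 7: 658 on hand, pool $2,734.80 (≈ $4.1562 each)
After Feb 12: 827 on hand, pool $3,495.30 (≈ $4.2265 each)
Feb 14, sell 266: 266/827 × $3,495.30 → $1,124.24
Feb 18, sell 41: 41/561 × $2,371.06 → $173.28
Total COGS = $1,124.24 + $173.28 = $1,297.52
Ending inventory (cost pool remaining) = $2,197.78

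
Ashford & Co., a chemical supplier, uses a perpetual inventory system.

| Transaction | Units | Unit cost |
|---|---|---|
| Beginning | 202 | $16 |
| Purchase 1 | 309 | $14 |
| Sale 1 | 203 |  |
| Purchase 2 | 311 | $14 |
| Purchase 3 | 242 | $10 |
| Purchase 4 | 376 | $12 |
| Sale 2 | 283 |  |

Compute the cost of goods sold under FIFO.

Sale 1 (203) [FIFO — oldest first]: 202 @ $16 + 1 @ $14 = $3,246
Sale 2 (283) [FIFO — oldest first]: 283 @ $14 = $3,962
Total COGS = $3,246 + $3,962 = $7,208
Ending inventory: 25 @ $14 + 311 @ $14 + 242 @ $10 + 376 @ $12 = $11,636

COGS = $7,208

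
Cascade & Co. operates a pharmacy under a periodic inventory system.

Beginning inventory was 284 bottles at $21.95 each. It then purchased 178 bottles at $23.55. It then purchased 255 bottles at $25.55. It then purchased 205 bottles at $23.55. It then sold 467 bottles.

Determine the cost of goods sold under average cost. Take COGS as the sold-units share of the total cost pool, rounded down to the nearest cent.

Sale 1, sell 467: 467/922 × $21,768.70 → $11,026.01
Ending inventory (cost pool remaining) = $10,742.69

COGS = $11,026.01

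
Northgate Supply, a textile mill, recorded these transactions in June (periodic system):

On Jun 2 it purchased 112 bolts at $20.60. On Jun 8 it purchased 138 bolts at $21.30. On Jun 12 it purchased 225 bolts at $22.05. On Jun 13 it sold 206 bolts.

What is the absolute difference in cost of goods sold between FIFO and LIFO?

$232.90

FIFO COGS: 112 @ $20.60 + 94 @ $21.30 = $4,309.40
LIFO COGS: 206 @ $22.05 = $4,542.30
Difference = |$4,309.40 − $4,542.30| = $232.90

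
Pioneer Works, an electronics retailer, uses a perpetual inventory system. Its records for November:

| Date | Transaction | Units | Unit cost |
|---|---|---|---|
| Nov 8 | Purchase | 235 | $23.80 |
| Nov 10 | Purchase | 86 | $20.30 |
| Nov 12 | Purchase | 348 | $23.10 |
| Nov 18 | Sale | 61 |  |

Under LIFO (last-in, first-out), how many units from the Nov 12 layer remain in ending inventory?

287

Nov 18, 61 sold [LIFO — newest first]: 61 @ $23.10 = $1,409.10
Ending inventory: 235 @ $23.80 + 86 @ $20.30 + 287 @ $23.10 = $13,968.50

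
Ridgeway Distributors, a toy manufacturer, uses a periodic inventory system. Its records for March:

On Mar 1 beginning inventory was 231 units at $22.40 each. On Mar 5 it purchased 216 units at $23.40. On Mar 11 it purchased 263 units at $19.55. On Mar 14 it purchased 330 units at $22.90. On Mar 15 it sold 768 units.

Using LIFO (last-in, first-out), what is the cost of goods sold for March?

COGS = $16,793.65

Mar 15, 768 sold [LIFO — newest first]: 330 @ $22.90 + 263 @ $19.55 + 175 @ $23.40 = $16,793.65
Ending inventory: 231 @ $22.40 + 41 @ $23.40 = $6,133.80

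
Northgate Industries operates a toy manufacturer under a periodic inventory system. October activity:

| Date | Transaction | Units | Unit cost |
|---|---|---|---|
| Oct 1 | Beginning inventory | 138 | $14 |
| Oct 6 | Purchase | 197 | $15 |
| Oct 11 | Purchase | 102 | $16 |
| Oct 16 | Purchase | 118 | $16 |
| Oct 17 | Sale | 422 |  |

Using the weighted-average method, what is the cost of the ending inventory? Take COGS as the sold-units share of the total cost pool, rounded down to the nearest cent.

Ending inventory = $2,014.66

Oct 17, sell 422: 422/555 × $8,407.00 → $6,392.34
Ending inventory (cost pool remaining) = $2,014.66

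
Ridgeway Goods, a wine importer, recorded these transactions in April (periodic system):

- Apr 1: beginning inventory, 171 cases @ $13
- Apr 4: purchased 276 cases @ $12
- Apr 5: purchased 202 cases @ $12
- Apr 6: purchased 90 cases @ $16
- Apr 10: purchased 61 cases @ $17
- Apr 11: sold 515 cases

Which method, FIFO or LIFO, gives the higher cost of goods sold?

LIFO

FIFO COGS: 171 @ $13 + 276 @ $12 + 68 @ $12 = $6,351
LIFO COGS: 61 @ $17 + 90 @ $16 + 202 @ $12 + 162 @ $12 = $6,845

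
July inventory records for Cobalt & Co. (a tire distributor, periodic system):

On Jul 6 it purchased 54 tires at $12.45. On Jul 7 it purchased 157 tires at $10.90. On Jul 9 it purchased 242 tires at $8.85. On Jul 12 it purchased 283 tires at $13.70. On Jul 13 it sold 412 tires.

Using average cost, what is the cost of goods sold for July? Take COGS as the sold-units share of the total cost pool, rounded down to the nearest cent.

Jul 13, sell 412: 412/736 × $8,402.40 → $4,703.51
Ending inventory (cost pool remaining) = $3,698.89

COGS = $4,703.51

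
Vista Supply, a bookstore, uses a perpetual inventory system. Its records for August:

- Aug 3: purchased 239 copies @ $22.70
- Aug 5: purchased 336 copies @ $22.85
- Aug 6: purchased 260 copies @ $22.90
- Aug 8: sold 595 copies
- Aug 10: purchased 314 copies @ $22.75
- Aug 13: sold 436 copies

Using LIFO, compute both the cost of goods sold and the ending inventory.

Aug 8, 595 sold [LIFO — newest first]: 260 @ $22.90 + 335 @ $22.85 = $13,608.75
Aug 13, 436 sold [LIFO — newest first]: 314 @ $22.75 + 1 @ $22.85 + 121 @ $22.70 = $9,913.05
Total COGS = $13,608.75 + $9,913.05 = $23,521.80
Ending inventory: 118 @ $22.70 = $2,678.60
Check: goods available $26,200.40 = COGS $23,521.80 + ending $2,678.60

COGS = $23,521.80; ending inventory = $2,678.60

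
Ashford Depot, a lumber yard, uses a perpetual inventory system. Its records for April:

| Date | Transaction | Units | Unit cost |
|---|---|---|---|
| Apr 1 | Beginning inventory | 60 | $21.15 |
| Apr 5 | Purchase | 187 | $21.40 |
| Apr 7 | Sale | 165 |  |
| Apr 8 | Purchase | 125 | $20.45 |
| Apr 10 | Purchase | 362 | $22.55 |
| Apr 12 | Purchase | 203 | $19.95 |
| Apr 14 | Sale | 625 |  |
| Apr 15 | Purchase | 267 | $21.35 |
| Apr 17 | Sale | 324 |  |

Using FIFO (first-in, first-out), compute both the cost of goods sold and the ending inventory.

Apr 7, 165 sold [FIFO — oldest first]: 60 @ $21.15 + 105 @ $21.40 = $3,516.00
Apr 14, 625 sold [FIFO — oldest first]: 82 @ $21.40 + 125 @ $20.45 + 362 @ $22.55 + 56 @ $19.95 = $13,591.35
Apr 17, 324 sold [FIFO — oldest first]: 147 @ $19.95 + 177 @ $21.35 = $6,711.60
Total COGS = $3,516.00 + $13,591.35 + $6,711.60 = $23,818.95
Ending inventory: 90 @ $21.35 = $1,921.50
Check: goods available $25,740.45 = COGS $23,818.95 + ending $1,921.50

COGS = $23,818.95; ending inventory = $1,921.50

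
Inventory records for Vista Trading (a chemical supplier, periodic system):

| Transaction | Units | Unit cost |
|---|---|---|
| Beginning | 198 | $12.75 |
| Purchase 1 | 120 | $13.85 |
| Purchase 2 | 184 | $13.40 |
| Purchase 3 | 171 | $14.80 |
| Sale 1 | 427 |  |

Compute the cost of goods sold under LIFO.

COGS = $5,993.60

Sale 1 (427) [LIFO — newest first]: 171 @ $14.80 + 184 @ $13.40 + 72 @ $13.85 = $5,993.60
Ending inventory: 198 @ $12.75 + 48 @ $13.85 = $3,189.30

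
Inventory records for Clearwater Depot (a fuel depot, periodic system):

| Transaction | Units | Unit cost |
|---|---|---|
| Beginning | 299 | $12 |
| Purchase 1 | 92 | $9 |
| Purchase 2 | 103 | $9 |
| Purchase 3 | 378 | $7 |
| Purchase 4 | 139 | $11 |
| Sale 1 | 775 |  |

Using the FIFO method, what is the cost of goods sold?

COGS = $7,310

Sale 1 (775) [FIFO — oldest first]: 299 @ $12 + 92 @ $9 + 103 @ $9 + 281 @ $7 = $7,310
Ending inventory: 97 @ $7 + 139 @ $11 = $2,208
Check: goods available $9,518 = COGS $7,310 + ending $2,208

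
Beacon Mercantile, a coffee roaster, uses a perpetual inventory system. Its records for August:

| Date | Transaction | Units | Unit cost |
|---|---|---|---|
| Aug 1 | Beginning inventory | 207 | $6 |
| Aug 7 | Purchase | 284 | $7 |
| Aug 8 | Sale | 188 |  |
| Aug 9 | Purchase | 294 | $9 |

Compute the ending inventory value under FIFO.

Ending inventory = $4,748

Aug 8, 188 sold [FIFO — oldest first]: 188 @ $6 = $1,128
Ending inventory: 19 @ $6 + 284 @ $7 + 294 @ $9 = $4,748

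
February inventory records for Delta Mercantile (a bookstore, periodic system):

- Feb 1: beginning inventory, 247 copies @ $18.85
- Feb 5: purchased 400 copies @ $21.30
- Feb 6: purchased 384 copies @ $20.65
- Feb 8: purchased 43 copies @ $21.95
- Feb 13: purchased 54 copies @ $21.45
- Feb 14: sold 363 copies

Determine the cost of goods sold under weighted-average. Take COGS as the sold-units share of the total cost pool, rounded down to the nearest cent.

COGS = $7,468.43

Feb 14, sell 363: 363/1128 × $23,207.70 → $7,468.43
Ending inventory (cost pool remaining) = $15,739.27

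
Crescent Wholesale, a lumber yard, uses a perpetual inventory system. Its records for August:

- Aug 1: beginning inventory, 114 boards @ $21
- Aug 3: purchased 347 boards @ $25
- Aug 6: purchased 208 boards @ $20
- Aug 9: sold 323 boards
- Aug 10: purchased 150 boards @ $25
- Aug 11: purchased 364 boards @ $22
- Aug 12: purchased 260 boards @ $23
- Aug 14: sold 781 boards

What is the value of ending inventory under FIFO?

Ending inventory = $7,718

Aug 9, 323 sold [FIFO — oldest first]: 114 @ $21 + 209 @ $25 = $7,619
Aug 14, 781 sold [FIFO — oldest first]: 138 @ $25 + 208 @ $20 + 150 @ $25 + 285 @ $22 = $17,630
Total COGS = $7,619 + $17,630 = $25,249
Ending inventory: 79 @ $22 + 260 @ $23 = $7,718
Check: goods available $32,967 = COGS $25,249 + ending $7,718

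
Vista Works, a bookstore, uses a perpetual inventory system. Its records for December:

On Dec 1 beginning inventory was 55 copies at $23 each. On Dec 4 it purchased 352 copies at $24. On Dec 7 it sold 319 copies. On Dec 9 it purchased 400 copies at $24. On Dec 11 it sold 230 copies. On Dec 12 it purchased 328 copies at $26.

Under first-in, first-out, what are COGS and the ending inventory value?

Dec 7, 319 sold [FIFO — oldest first]: 55 @ $23 + 264 @ $24 = $7,601
Dec 11, 230 sold [FIFO — oldest first]: 88 @ $24 + 142 @ $24 = $5,520
Total COGS = $7,601 + $5,520 = $13,121
Ending inventory: 258 @ $24 + 328 @ $26 = $14,720
Check: goods available $27,841 = COGS $13,121 + ending $14,720

COGS = $13,121; ending inventory = $14,720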